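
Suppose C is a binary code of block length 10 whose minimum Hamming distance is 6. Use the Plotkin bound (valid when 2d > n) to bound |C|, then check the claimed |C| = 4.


Plotkin bound M ≤ 6; given |C| = 4 ≤ bound (satisfied).

Check applicability: 2d = 12, n = 10.
2d − n = 2 > 0, so Plotkin applies.
Compute d/(2d−n) = 6/2 ≈ 3.0000.
⌊d/(2d−n)⌋ = 3.
Plotkin bound: M ≤ 2·3 = 6.
Given |C| = 4, check: satisfied.
This |C| is below the Plotkin bound.


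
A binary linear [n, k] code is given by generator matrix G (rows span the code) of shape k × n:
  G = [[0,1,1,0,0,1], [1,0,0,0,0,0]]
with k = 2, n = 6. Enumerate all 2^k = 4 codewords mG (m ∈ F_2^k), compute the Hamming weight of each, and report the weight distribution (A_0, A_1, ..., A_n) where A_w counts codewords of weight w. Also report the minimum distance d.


Weight distribution: A_0 = 1, A_1 = 1, A_3 = 1, A_4 = 1. Minimum distance d = 1.

Enumerate all 2^2 = 4 messages m ∈ F_2^2.
For each, compute codeword c = mG in F_2^6, then tally its weight.
  m = 00 → c = 000000, weight = 0.
  m = 10 → c = 011001, weight = 3.
  m = 01 → c = 100000, weight = 1.
  m = 11 → c = 111001, weight = 4.
Tally weights:
  weight 0: 1 codewords.
  weight 1: 1 codewords.
  weight 3: 1 codewords.
  weight 4: 1 codewords.
Minimum distance d = smallest w > 0 with A_w > 0 = 1.
Sanity: Σ A_w = 4 = 2^2 = 4 ✓.


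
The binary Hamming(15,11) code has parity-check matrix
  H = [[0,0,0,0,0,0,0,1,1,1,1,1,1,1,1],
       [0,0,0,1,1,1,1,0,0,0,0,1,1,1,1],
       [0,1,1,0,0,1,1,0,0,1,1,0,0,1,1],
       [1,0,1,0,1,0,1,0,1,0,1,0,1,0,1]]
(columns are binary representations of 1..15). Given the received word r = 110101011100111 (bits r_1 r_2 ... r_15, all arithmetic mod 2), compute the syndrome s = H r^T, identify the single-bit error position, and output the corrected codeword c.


s = (0, 1, 1, 0)^T, error position = 6, corrected codeword c = 110100011100111

Compute s = H r^T mod 2 one row at a time:
  s_1 = 1 + 1 + 1 + 0 + 0 + 1 + 1 + 1 = 6 ≡ 0 (mod 2).
  s_2 = 1 + 0 + 1 + 0 + 0 + 1 + 1 + 1 = 5 ≡ 1 (mod 2).
  s_3 = 1 + 0 + 1 + 0 + 1 + 0 + 1 + 1 = 5 ≡ 1 (mod 2).
  s_4 = 1 + 0 + 0 + 0 + 1 + 0 + 1 + 1 = 4 ≡ 0 (mod 2).
s = (0, 1, 1, 0)^T — this equals column 6 of H (binary 0110), so error is at position 6.
Correct: flip bit 6 of r = 110101011100111 to get c = 110100011100111.


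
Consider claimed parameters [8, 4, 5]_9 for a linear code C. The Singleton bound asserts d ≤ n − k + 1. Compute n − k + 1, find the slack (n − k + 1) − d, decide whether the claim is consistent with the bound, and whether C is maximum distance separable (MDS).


Singleton RHS = n − k + 1 = 5, slack = 0, bound satisfied, MDS.

Singleton bound: d ≤ n − k + 1.
Here n = 8, k = 4, so n − k + 1 = 5.
Given d = 5, check d ≤ 5: YES.
Slack = (n − k + 1) − d = 0.
The code is MDS (slack = 0).
Description: the claimed parameters are [8, 4, 5]_9; such a code would be MDS (meets Singleton bound).


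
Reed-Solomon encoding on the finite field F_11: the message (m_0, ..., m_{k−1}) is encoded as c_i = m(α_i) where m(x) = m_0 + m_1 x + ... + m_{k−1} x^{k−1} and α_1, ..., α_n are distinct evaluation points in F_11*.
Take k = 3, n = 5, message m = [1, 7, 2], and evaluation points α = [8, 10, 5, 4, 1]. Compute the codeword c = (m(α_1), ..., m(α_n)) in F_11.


c = [9, 7, 9, 6, 10]

Message polynomial: m(x) = 1 + 7·x + 2·x^2 (mod 11).
For each evaluation point α_i, compute m(α_i) mod 11:
  α_1 = 8: Horner steps 2 → 1 → 9, so m(8) = 9.
  α_2 = 10: Horner steps 2 → 5 → 7, so m(10) = 7.
  α_3 = 5: Horner steps 2 → 6 → 9, so m(5) = 9.
  α_4 = 4: Horner steps 2 → 4 → 6, so m(4) = 6.
  α_5 = 1: Horner steps 2 → 9 → 10, so m(1) = 10.
Codeword c = [9, 7, 9, 6, 10] ∈ F_11^5.


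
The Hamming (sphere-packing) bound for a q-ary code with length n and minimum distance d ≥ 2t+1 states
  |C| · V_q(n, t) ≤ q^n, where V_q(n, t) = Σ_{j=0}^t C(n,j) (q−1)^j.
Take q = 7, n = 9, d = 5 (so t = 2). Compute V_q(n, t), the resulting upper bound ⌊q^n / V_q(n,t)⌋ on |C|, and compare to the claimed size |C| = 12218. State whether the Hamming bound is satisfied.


V_q(n, t) = 1351, q^n = 40353607, Hamming bound = 29869, |C| = 12218 ≤ bound (satisfied).

Step 1: Compute V_q(n, t) = Σ_{j=0}^2 C(n, j) (q−1)^j.
  j = 0: C(9,0)·(6)^0 = 1·1 = 1.
  j = 1: C(9,1)·(6)^1 = 9·6 = 54.
  j = 2: C(9,2)·(6)^2 = 36·36 = 1296.
  V_q(n, t) = 1 + 54 + 1296 = 1351.
Step 2: q^n = 7^9 = 40353607.
Step 3: Hamming bound ⌊q^n / V_q(n,t)⌋ = ⌊40353607/1351⌋ = 29869.
Step 4: Compare |C| = 12218 to 29869: satisfied.
The claimed |C| lies below the Hamming bound.


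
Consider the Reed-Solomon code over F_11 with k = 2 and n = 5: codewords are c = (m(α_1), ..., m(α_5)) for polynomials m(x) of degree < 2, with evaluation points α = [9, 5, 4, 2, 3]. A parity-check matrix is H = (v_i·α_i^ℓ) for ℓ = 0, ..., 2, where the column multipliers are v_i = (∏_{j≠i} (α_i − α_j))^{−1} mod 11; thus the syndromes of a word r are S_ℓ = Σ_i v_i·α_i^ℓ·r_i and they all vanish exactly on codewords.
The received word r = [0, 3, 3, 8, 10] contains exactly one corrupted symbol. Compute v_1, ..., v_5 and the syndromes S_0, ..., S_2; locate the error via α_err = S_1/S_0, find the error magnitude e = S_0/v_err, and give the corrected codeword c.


S = (9, 3, 1), error at position 3, error magnitude e = 2, c = [0, 3, 1, 8, 10].

Step 1: column multipliers v_i = (∏_{j≠i}(α_i − α_j))^{−1} mod 11.
  i = 1 (α = 9): (9−5)(9−4)(9−2)(9−3) = 4·5·7·6 = 840 ≡ 4, so v_1 = 4^{−1} = 3 (mod 11).
  i = 2 (α = 5): (5−9)(5−4)(5−2)(5−3) = (−4)·1·3·2 = −24 ≡ 9, so v_2 = 9^{−1} = 5 (mod 11).
  i = 3 (α = 4): (4−9)(4−5)(4−2)(4−3) = (−5)·(−1)·2·1 = 10 ≡ 10, so v_3 = 10^{−1} = 10 (mod 11).
  i = 4 (α = 2): (2−9)(2−5)(2−4)(2−3) = (−7)·(−3)·(−2)·(−1) = 42 ≡ 9, so v_4 = 9^{−1} = 5 (mod 11).
  i = 5 (α = 3): (3−9)(3−5)(3−4)(3−2) = (−6)·(−2)·(−1)·1 = −12 ≡ 10, so v_5 = 10^{−1} = 10 (mod 11).
  v = [3, 5, 10, 5, 10].
Step 2: syndromes of r = [0, 3, 3, 8, 10] (all sums mod 11).
  S_0 = Σ v_i r_i = 3·0 + 5·3 + 10·3 + 5·8 + 10·10 = 185 ≡ 9.
  S_1 = Σ v_i α_i r_i = 3·9·0 + 5·5·3 + 10·4·3 + 5·2·8 + 10·3·10 = 575 ≡ 3.
  α_i^2 mod 11 = [4, 3, 5, 4, 9].
  S_2 = Σ v_i α_i^2 r_i = 3·4·0 + 5·3·3 + 10·5·3 + 5·4·8 + 10·9·10 = 1255 ≡ 1.
  S = (9, 3, 1) ≠ 0, so r is not a codeword (an error is present).
Step 3: locate the error. For a single error e at position i, S_ℓ = v_i·e·α_i^ℓ, so α_err = S_1/S_0.
  S_0^{−1} = 9^{−1} = 5 (mod 11), so α_err = 3·5 = 15 ≡ 4 = α_3. Error position i = 3.
  Consistency check: S_2/S_1 = 1·4 = 4 ≡ 4 = α_err ✓ (single-error assumption holds).
Step 4: error magnitude e = S_0/v_3 = S_0·∏_{j≠3}(α_3 − α_j) = 9·10 = 90 ≡ 2 (mod 11).
Step 5: correct position 3: c_3 = r_3 − e = 3 − 2 ≡ 1 (mod 11). Hence c = [0, 3, 1, 8, 10].
  Check: interpolating c through the α_i gives m(x) = 4 + 2·x (degree < 2) with m(α_i) = c_i for every i, so c is indeed a codeword.


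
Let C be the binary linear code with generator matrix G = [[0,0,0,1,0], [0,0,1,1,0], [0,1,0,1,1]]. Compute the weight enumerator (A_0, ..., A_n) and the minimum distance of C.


Weight distribution: A_0 = 1, A_1 = 2, A_2 = 2, A_3 = 2, A_4 = 1. Minimum distance d = 1.

Enumerate all 2^3 = 8 messages m ∈ F_2^3.
For each, compute codeword c = mG in F_2^5, then tally its weight.
  m = 000 → c = 00000, weight = 0.
  m = 100 → c = 00010, weight = 1.
  m = 010 → c = 00110, weight = 2.
  m = 110 → c = 00100, weight = 1.
  m = 001 → c = 01011, weight = 3.
  m = 101 → c = 01001, weight = 2.
  m = 011 → c = 01101, weight = 3.
  m = 111 → c = 01111, weight = 4.
Tally weights:
  weight 0: 1 codewords.
  weight 1: 2 codewords.
  weight 2: 2 codewords.
  weight 3: 2 codewords.
  weight 4: 1 codewords.
Minimum distance d = smallest w > 0 with A_w > 0 = 1.
Sanity: Σ A_w = 8 = 2^3 = 8 ✓.


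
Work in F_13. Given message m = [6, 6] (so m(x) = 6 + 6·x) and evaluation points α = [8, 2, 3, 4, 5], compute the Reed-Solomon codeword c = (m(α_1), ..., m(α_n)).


c = [2, 5, 11, 4, 10]

Message polynomial: m(x) = 6 + 6·x (mod 13).
For each evaluation point α_i, compute m(α_i) mod 13:
  α_1 = 8: Horner steps 6 → 2, so m(8) = 2.
  α_2 = 2: Horner steps 6 → 5, so m(2) = 5.
  α_3 = 3: Horner steps 6 → 11, so m(3) = 11.
  α_4 = 4: Horner steps 6 → 4, so m(4) = 4.
  α_5 = 5: Horner steps 6 → 10, so m(5) = 10.
Codeword c = [2, 5, 11, 4, 10] ∈ F_13^5.


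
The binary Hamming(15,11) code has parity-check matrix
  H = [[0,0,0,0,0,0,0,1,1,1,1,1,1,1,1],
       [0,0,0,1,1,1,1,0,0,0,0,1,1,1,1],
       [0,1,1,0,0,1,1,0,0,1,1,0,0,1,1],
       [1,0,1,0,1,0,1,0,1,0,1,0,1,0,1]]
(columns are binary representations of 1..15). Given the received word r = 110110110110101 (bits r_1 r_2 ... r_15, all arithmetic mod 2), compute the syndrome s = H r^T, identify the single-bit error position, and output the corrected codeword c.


s = (1, 1, 1, 0)^T, error position = 14, corrected codeword c = 110110110110111

Compute s = H r^T mod 2 one row at a time:
  s_1 = 1 + 0 + 1 + 1 + 0 + 1 + 0 + 1 = 5 ≡ 1 (mod 2).
  s_2 = 1 + 1 + 0 + 1 + 0 + 1 + 0 + 1 = 5 ≡ 1 (mod 2).
  s_3 = 1 + 0 + 0 + 1 + 1 + 1 + 0 + 1 = 5 ≡ 1 (mod 2).
  s_4 = 1 + 0 + 1 + 1 + 0 + 1 + 1 + 1 = 6 ≡ 0 (mod 2).
s = (1, 1, 1, 0)^T — this equals column 14 of H (binary 1110), so error is at position 14.
Correct: flip bit 14 of r = 110110110110101 to get c = 110110110110111.


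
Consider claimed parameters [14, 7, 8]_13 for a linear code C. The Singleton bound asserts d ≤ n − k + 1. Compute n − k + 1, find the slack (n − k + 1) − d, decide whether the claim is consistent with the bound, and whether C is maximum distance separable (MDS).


Singleton RHS = n − k + 1 = 8, slack = 0, bound satisfied, MDS.

Singleton bound: d ≤ n − k + 1.
Here n = 14, k = 7, so n − k + 1 = 8.
Given d = 8, check d ≤ 8: YES.
Slack = (n − k + 1) − d = 0.
The code is MDS (slack = 0).
Description: the claimed parameters are [14, 7, 8]_13; such a code would be MDS (meets Singleton bound).


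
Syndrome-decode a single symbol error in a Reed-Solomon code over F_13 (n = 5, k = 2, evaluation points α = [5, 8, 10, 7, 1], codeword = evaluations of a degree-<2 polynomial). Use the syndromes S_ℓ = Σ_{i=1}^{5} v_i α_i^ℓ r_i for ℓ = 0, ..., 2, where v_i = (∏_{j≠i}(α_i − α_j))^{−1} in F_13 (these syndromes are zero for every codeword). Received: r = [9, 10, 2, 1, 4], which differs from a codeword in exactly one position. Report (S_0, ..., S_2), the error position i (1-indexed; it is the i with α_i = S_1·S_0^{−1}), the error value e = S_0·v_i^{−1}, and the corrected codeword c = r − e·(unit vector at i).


S = (11, 11, 11), error at position 5, error magnitude e = 5, c = [9, 10, 2, 1, 12].

Step 1: column multipliers v_i = (∏_{j≠i}(α_i − α_j))^{−1} mod 13.
  i = 1 (α = 5): (5−8)(5−10)(5−7)(5−1) = (−3)·(−5)·(−2)·4 = −120 ≡ 10, so v_1 = 10^{−1} = 4 (mod 13).
  i = 2 (α = 8): (8−5)(8−10)(8−7)(8−1) = 3·(−2)·1·7 = −42 ≡ 10, so v_2 = 10^{−1} = 4 (mod 13).
  i = 3 (α = 10): (10−5)(10−8)(10−7)(10−1) = 5·2·3·9 = 270 ≡ 10, so v_3 = 10^{−1} = 4 (mod 13).
  i = 4 (α = 7): (7−5)(7−8)(7−10)(7−1) = 2·(−1)·(−3)·6 = 36 ≡ 10, so v_4 = 10^{−1} = 4 (mod 13).
  i = 5 (α = 1): (1−5)(1−8)(1−10)(1−7) = (−4)·(−7)·(−9)·(−6) = 1512 ≡ 4, so v_5 = 4^{−1} = 10 (mod 13).
  v = [4, 4, 4, 4, 10].
Step 2: syndromes of r = [9, 10, 2, 1, 4] (all sums mod 13).
  S_0 = Σ v_i r_i = 4·9 + 4·10 + 4·2 + 4·1 + 10·4 = 128 ≡ 11.
  S_1 = Σ v_i α_i r_i = 4·5·9 + 4·8·10 + 4·10·2 + 4·7·1 + 10·1·4 = 648 ≡ 11.
  α_i^2 mod 13 = [12, 12, 9, 10, 1].
  S_2 = Σ v_i α_i^2 r_i = 4·12·9 + 4·12·10 + 4·9·2 + 4·10·1 + 10·1·4 = 1064 ≡ 11.
  S = (11, 11, 11) ≠ 0, so r is not a codeword (an error is present).
Step 3: locate the error. For a single error e at position i, S_ℓ = v_i·e·α_i^ℓ, so α_err = S_1/S_0.
  S_0^{−1} = 11^{−1} = 6 (mod 13), so α_err = 11·6 = 66 ≡ 1 = α_5. Error position i = 5.
  Consistency check: S_2/S_1 = 11·6 = 66 ≡ 1 = α_err ✓ (single-error assumption holds).
Step 4: error magnitude e = S_0/v_5 = S_0·∏_{j≠5}(α_5 − α_j) = 11·4 = 44 ≡ 5 (mod 13).
Step 5: correct position 5: c_5 = r_5 − e = 4 − 5 ≡ 12 (mod 13). Hence c = [9, 10, 2, 1, 12].
  Check: interpolating c through the α_i gives m(x) = 3 + 9·x (degree < 2) with m(α_i) = c_i for every i, so c is indeed a codeword.


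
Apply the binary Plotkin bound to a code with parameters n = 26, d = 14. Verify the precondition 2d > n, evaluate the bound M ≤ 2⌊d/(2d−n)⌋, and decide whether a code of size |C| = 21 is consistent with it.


Plotkin bound M ≤ 14; given |C| = 21 > bound (violated).

Check applicability: 2d = 28, n = 26.
2d − n = 2 > 0, so Plotkin applies.
Compute d/(2d−n) = 14/2 ≈ 7.0000.
⌊d/(2d−n)⌋ = 7.
Plotkin bound: M ≤ 2·7 = 14.
Given |C| = 21, check: VIOLATED.
This |C| is above the Plotkin bound, so no binary code with n = 26, d = 14 and 21 codewords exists.


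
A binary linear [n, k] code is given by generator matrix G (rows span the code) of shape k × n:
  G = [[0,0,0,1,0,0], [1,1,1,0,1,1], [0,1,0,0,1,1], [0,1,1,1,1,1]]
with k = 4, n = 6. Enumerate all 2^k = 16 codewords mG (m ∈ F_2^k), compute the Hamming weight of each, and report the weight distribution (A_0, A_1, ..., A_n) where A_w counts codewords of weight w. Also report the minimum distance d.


Weight distribution: A_0 = 1, A_1 = 3, A_2 = 3, A_3 = 2, A_4 = 3, A_5 = 3, A_6 = 1. Minimum distance d = 1.

Enumerate all 2^4 = 16 messages m ∈ F_2^4.
For each, compute codeword c = mG in F_2^6, then tally its weight.
  m = 0000 → c = 000000, weight = 0.
  m = 1000 → c = 000100, weight = 1.
  m = 0100 → c = 111011, weight = 5.
  m = 1100 → c = 111111, weight = 6.
  m = 0010 → c = 010011, weight = 3.
  m = 1010 → c = 010111, weight = 4.
  m = 0110 → c = 101000, weight = 2.
  m = 1110 → c = 101100, weight = 3.
  m = 0001 → c = 011111, weight = 5.
  m = 1001 → c = 011011, weight = 4.
  m = 0101 → c = 100100, weight = 2.
  m = 1101 → c = 100000, weight = 1.
  m = 0011 → c = 001100, weight = 2.
  m = 1011 → c = 001000, weight = 1.
  m = 0111 → c = 110111, weight = 5.
  m = 1111 → c = 110011, weight = 4.
Tally weights:
  weight 0: 1 codewords.
  weight 1: 3 codewords.
  weight 2: 3 codewords.
  weight 3: 2 codewords.
  weight 4: 3 codewords.
  weight 5: 3 codewords.
  weight 6: 1 codewords.
Minimum distance d = smallest w > 0 with A_w > 0 = 1.
Sanity: Σ A_w = 16 = 2^4 = 16 ✓.


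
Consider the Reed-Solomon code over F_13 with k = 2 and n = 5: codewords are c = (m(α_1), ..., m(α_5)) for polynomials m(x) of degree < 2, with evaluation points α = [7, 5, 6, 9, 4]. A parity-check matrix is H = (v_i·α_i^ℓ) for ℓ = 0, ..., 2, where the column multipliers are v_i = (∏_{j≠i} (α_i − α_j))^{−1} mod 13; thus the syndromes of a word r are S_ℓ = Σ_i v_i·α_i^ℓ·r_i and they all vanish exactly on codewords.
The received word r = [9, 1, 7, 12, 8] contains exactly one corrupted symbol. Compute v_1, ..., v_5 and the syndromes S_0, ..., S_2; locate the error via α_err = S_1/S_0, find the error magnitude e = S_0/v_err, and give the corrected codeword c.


S = (9, 11, 12), error at position 1, error magnitude e = 9, c = [0, 1, 7, 12, 8].

Step 1: column multipliers v_i = (∏_{j≠i}(α_i − α_j))^{−1} mod 13.
  i = 1 (α = 7): (7−5)(7−6)(7−9)(7−4) = 2·1·(−2)·3 = −12 ≡ 1, so v_1 = 1^{−1} = 1 (mod 13).
  i = 2 (α = 5): (5−7)(5−6)(5−9)(5−4) = (−2)·(−1)·(−4)·1 = −8 ≡ 5, so v_2 = 5^{−1} = 8 (mod 13).
  i = 3 (α = 6): (6−7)(6−5)(6−9)(6−4) = (−1)·1·(−3)·2 = 6 ≡ 6, so v_3 = 6^{−1} = 11 (mod 13).
  i = 4 (α = 9): (9−7)(9−5)(9−6)(9−4) = 2·4·3·5 = 120 ≡ 3, so v_4 = 3^{−1} = 9 (mod 13).
  i = 5 (α = 4): (4−7)(4−5)(4−6)(4−9) = (−3)·(−1)·(−2)·(−5) = 30 ≡ 4, so v_5 = 4^{−1} = 10 (mod 13).
  v = [1, 8, 11, 9, 10].
Step 2: syndromes of r = [9, 1, 7, 12, 8] (all sums mod 13).
  S_0 = Σ v_i r_i = 1·9 + 8·1 + 11·7 + 9·12 + 10·8 = 282 ≡ 9.
  S_1 = Σ v_i α_i r_i = 1·7·9 + 8·5·1 + 11·6·7 + 9·9·12 + 10·4·8 = 1857 ≡ 11.
  α_i^2 mod 13 = [10, 12, 10, 3, 3].
  S_2 = Σ v_i α_i^2 r_i = 1·10·9 + 8·12·1 + 11·10·7 + 9·3·12 + 10·3·8 = 1520 ≡ 12.
  S = (9, 11, 12) ≠ 0, so r is not a codeword (an error is present).
Step 3: locate the error. For a single error e at position i, S_ℓ = v_i·e·α_i^ℓ, so α_err = S_1/S_0.
  S_0^{−1} = 9^{−1} = 3 (mod 13), so α_err = 11·3 = 33 ≡ 7 = α_1. Error position i = 1.
  Consistency check: S_2/S_1 = 12·6 = 72 ≡ 7 = α_err ✓ (single-error assumption holds).
Step 4: error magnitude e = S_0/v_1 = S_0·∏_{j≠1}(α_1 − α_j) = 9·1 = 9 ≡ 9 (mod 13).
Step 5: correct position 1: c_1 = r_1 − e = 9 − 9 ≡ 0 (mod 13). Hence c = [0, 1, 7, 12, 8].
  Check: interpolating c through the α_i gives m(x) = 10 + 6·x (degree < 2) with m(α_i) = c_i for every i, so c is indeed a codeword.


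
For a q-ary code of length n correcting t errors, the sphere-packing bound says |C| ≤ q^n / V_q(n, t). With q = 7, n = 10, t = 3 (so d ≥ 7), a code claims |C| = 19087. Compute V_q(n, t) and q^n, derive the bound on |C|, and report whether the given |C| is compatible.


V_q(n, t) = 27601, q^n = 282475249, Hamming bound = 10234, |C| = 19087 > bound (violated).

Step 1: Compute V_q(n, t) = Σ_{j=0}^3 C(n, j) (q−1)^j.
  j = 0: C(10,0)·(6)^0 = 1·1 = 1.
  j = 1: C(10,1)·(6)^1 = 10·6 = 60.
  j = 2: C(10,2)·(6)^2 = 45·36 = 1620.
  j = 3: C(10,3)·(6)^3 = 120·216 = 25920.
  V_q(n, t) = 1 + 60 + 1620 + 25920 = 27601.
Step 2: q^n = 7^10 = 282475249.
Step 3: Hamming bound ⌊q^n / V_q(n,t)⌋ = ⌊282475249/27601⌋ = 10234.
Step 4: Compare |C| = 19087 to 10234: violated.
The claimed |C| lies above the Hamming bound, so no 7-ary code of length 10 with d ≥ 7 can have 19087 codewords.


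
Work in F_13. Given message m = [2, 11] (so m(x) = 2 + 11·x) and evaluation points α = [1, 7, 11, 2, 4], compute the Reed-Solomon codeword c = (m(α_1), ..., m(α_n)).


c = [0, 1, 6, 11, 7]

Message polynomial: m(x) = 2 + 11·x (mod 13).
For each evaluation point α_i, compute m(α_i) mod 13:
  α_1 = 1: Horner steps 11 → 0, so m(1) = 0.
  α_2 = 7: Horner steps 11 → 1, so m(7) = 1.
  α_3 = 11: Horner steps 11 → 6, so m(11) = 6.
  α_4 = 2: Horner steps 11 → 11, so m(2) = 11.
  α_5 = 4: Horner steps 11 → 7, so m(4) = 7.
Codeword c = [0, 1, 6, 11, 7] ∈ F_13^5.


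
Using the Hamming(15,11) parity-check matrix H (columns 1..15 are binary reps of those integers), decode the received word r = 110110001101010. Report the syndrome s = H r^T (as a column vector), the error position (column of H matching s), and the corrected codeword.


s = (0, 0, 1, 1)^T, error position = 3, corrected codeword c = 111110001101010

Compute s = H r^T mod 2 one row at a time:
  s_1 = 0 + 1 + 1 + 0 + 1 + 0 + 1 + 0 = 4 ≡ 0 (mod 2).
  s_2 = 1 + 1 + 0 + 0 + 1 + 0 + 1 + 0 = 4 ≡ 0 (mod 2).
  s_3 = 1 + 0 + 0 + 0 + 1 + 0 + 1 + 0 = 3 ≡ 1 (mod 2).
  s_4 = 1 + 0 + 1 + 0 + 1 + 0 + 0 + 0 = 3 ≡ 1 (mod 2).
s = (0, 0, 1, 1)^T — this equals column 3 of H (binary 0011), so error is at position 3.
Correct: flip bit 3 of r = 110110001101010 to get c = 111110001101010.


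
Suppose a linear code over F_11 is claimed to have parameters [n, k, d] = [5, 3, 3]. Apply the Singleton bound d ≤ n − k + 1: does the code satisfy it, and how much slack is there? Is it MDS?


Singleton RHS = n − k + 1 = 3, slack = 0, bound satisfied, MDS.

Singleton bound: d ≤ n − k + 1.
Here n = 5, k = 3, so n − k + 1 = 3.
Given d = 3, check d ≤ 3: YES.
Slack = (n − k + 1) − d = 0.
The code is MDS (slack = 0).
Description: the claimed parameters are [5, 3, 3]_11; such a code would be MDS (meets Singleton bound).


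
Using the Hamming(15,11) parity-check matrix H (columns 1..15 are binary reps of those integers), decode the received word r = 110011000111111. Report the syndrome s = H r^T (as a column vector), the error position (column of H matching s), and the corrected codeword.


s = (0, 0, 0, 1)^T, error position = 1, corrected codeword c = 010011000111111

Compute s = H r^T mod 2 one row at a time:
  s_1 = 0 + 0 + 1 + 1 + 1 + 1 + 1 + 1 = 6 ≡ 0 (mod 2).
  s_2 = 0 + 1 + 1 + 0 + 1 + 1 + 1 + 1 = 6 ≡ 0 (mod 2).
  s_3 = 1 + 0 + 1 + 0 + 1 + 1 + 1 + 1 = 6 ≡ 0 (mod 2).
  s_4 = 1 + 0 + 1 + 0 + 0 + 1 + 1 + 1 = 5 ≡ 1 (mod 2).
s = (0, 0, 0, 1)^T — this equals column 1 of H (binary 0001), so error is at position 1.
Correct: flip bit 1 of r = 110011000111111 to get c = 010011000111111.


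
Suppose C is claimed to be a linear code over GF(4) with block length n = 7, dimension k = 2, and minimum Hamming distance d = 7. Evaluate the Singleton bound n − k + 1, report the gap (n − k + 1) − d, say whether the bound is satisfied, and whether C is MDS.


Singleton RHS = n − k + 1 = 6, slack = -1, bound violated (no such code; not MDS).

Singleton bound: d ≤ n − k + 1.
Here n = 7, k = 2, so n − k + 1 = 6.
Given d = 7, check d ≤ 6: NO.
Slack = (n − k + 1) − d = -1.
The slack is negative: d = 7 exceeds n − k + 1 = 6 by 1, so the Singleton bound is violated and no linear [7, 2, 7]_4 code can exist. In particular it is not MDS (MDS requires d = n − k + 1 exactly).
Description: the claimed parameters are [7, 2, 7]_4; such a code would be impossible (violates the Singleton bound).


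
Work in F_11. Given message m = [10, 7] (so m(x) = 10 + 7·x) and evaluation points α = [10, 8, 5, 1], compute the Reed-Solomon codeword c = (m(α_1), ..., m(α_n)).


c = [3, 0, 1, 6]

Message polynomial: m(x) = 10 + 7·x (mod 11).
For each evaluation point α_i, compute m(α_i) mod 11:
  α_1 = 10: Horner steps 7 → 3, so m(10) = 3.
  α_2 = 8: Horner steps 7 → 0, so m(8) = 0.
  α_3 = 5: Horner steps 7 → 1, so m(5) = 1.
  α_4 = 1: Horner steps 7 → 6, so m(1) = 6.
Codeword c = [3, 0, 1, 6] ∈ F_11^4.


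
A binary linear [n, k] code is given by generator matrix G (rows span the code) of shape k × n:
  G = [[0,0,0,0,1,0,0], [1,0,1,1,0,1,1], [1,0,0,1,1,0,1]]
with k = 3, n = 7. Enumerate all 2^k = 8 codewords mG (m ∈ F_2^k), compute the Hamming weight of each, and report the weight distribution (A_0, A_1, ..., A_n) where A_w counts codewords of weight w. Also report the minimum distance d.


Weight distribution: A_0 = 1, A_1 = 1, A_2 = 1, A_3 = 2, A_4 = 1, A_5 = 1, A_6 = 1. Minimum distance d = 1.

Enumerate all 2^3 = 8 messages m ∈ F_2^3.
For each, compute codeword c = mG in F_2^7, then tally its weight.
  m = 000 → c = 0000000, weight = 0.
  m = 100 → c = 0000100, weight = 1.
  m = 010 → c = 1011011, weight = 5.
  m = 110 → c = 1011111, weight = 6.
  m = 001 → c = 1001101, weight = 4.
  m = 101 → c = 1001001, weight = 3.
  m = 011 → c = 0010110, weight = 3.
  m = 111 → c = 0010010, weight = 2.
Tally weights:
  weight 0: 1 codewords.
  weight 1: 1 codewords.
  weight 2: 1 codewords.
  weight 3: 2 codewords.
  weight 4: 1 codewords.
  weight 5: 1 codewords.
  weight 6: 1 codewords.
Minimum distance d = smallest w > 0 with A_w > 0 = 1.
Sanity: Σ A_w = 8 = 2^3 = 8 ✓.


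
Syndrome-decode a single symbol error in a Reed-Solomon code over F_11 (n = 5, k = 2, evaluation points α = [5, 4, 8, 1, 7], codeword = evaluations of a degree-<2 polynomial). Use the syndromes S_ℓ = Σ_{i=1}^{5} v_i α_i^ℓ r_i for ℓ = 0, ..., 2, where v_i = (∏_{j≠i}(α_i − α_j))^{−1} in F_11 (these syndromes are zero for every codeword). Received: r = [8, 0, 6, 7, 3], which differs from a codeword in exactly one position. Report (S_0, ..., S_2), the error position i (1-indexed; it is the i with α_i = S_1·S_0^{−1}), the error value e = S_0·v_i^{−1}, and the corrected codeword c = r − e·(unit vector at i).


S = (9, 3, 1), error at position 2, error magnitude e = 6, c = [8, 5, 6, 7, 3].

Step 1: column multipliers v_i = (∏_{j≠i}(α_i − α_j))^{−1} mod 11.
  i = 1 (α = 5): (5−4)(5−8)(5−1)(5−7) = 1·(−3)·4·(−2) = 24 ≡ 2, so v_1 = 2^{−1} = 6 (mod 11).
  i = 2 (α = 4): (4−5)(4−8)(4−1)(4−7) = (−1)·(−4)·3·(−3) = −36 ≡ 8, so v_2 = 8^{−1} = 7 (mod 11).
  i = 3 (α = 8): (8−5)(8−4)(8−1)(8−7) = 3·4·7·1 = 84 ≡ 7, so v_3 = 7^{−1} = 8 (mod 11).
  i = 4 (α = 1): (1−5)(1−4)(1−8)(1−7) = (−4)·(−3)·(−7)·(−6) = 504 ≡ 9, so v_4 = 9^{−1} = 5 (mod 11).
  i = 5 (α = 7): (7−5)(7−4)(7−8)(7−1) = 2·3·(−1)·6 = −36 ≡ 8, so v_5 = 8^{−1} = 7 (mod 11).
  v = [6, 7, 8, 5, 7].
Step 2: syndromes of r = [8, 0, 6, 7, 3] (all sums mod 11).
  S_0 = Σ v_i r_i = 6·8 + 7·0 + 8·6 + 5·7 + 7·3 = 152 ≡ 9.
  S_1 = Σ v_i α_i r_i = 6·5·8 + 7·4·0 + 8·8·6 + 5·1·7 + 7·7·3 = 806 ≡ 3.
  α_i^2 mod 11 = [3, 5, 9, 1, 5].
  S_2 = Σ v_i α_i^2 r_i = 6·3·8 + 7·5·0 + 8·9·6 + 5·1·7 + 7·5·3 = 716 ≡ 1.
  S = (9, 3, 1) ≠ 0, so r is not a codeword (an error is present).
Step 3: locate the error. For a single error e at position i, S_ℓ = v_i·e·α_i^ℓ, so α_err = S_1/S_0.
  S_0^{−1} = 9^{−1} = 5 (mod 11), so α_err = 3·5 = 15 ≡ 4 = α_2. Error position i = 2.
  Consistency check: S_2/S_1 = 1·4 = 4 ≡ 4 = α_err ✓ (single-error assumption holds).
Step 4: error magnitude e = S_0/v_2 = S_0·∏_{j≠2}(α_2 − α_j) = 9·8 = 72 ≡ 6 (mod 11).
Step 5: correct position 2: c_2 = r_2 − e = 0 − 6 ≡ 5 (mod 11). Hence c = [8, 5, 6, 7, 3].
  Check: interpolating c through the α_i gives m(x) = 4 + 3·x (degree < 2) with m(α_i) = c_i for every i, so c is indeed a codeword.


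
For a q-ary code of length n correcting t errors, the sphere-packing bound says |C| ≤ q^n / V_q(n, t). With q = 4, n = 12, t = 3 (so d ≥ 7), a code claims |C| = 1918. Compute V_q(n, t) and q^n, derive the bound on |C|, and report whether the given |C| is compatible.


V_q(n, t) = 6571, q^n = 16777216, Hamming bound = 2553, |C| = 1918 ≤ bound (satisfied).

Step 1: Compute V_q(n, t) = Σ_{j=0}^3 C(n, j) (q−1)^j.
  j = 0: C(12,0)·(3)^0 = 1·1 = 1.
  j = 1: C(12,1)·(3)^1 = 12·3 = 36.
  j = 2: C(12,2)·(3)^2 = 66·9 = 594.
  j = 3: C(12,3)·(3)^3 = 220·27 = 5940.
  V_q(n, t) = 1 + 36 + 594 + 5940 = 6571.
Step 2: q^n = 4^12 = 16777216.
Step 3: Hamming bound ⌊q^n / V_q(n,t)⌋ = ⌊16777216/6571⌋ = 2553.
Step 4: Compare |C| = 1918 to 2553: satisfied.
The claimed |C| lies below the Hamming bound.


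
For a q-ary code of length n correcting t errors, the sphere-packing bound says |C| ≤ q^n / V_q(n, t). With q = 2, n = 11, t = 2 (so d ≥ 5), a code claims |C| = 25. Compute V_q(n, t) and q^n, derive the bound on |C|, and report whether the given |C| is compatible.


V_q(n, t) = 67, q^n = 2048, Hamming bound = 30, |C| = 25 ≤ bound (satisfied).

Step 1: Compute V_q(n, t) = Σ_{j=0}^2 C(n, j) (q−1)^j.
  j = 0: C(11,0)·(1)^0 = 1·1 = 1.
  j = 1: C(11,1)·(1)^1 = 11·1 = 11.
  j = 2: C(11,2)·(1)^2 = 55·1 = 55.
  V_q(n, t) = 1 + 11 + 55 = 67.
Step 2: q^n = 2^11 = 2048.
Step 3: Hamming bound ⌊q^n / V_q(n,t)⌋ = ⌊2048/67⌋ = 30.
Step 4: Compare |C| = 25 to 30: satisfied.
The claimed |C| lies below the Hamming bound.


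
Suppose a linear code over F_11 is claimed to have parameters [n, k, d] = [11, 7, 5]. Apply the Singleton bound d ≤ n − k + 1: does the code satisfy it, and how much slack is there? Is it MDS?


Singleton RHS = n − k + 1 = 5, slack = 0, bound satisfied, MDS.

Singleton bound: d ≤ n − k + 1.
Here n = 11, k = 7, so n − k + 1 = 5.
Given d = 5, check d ≤ 5: YES.
Slack = (n − k + 1) − d = 0.
The code is MDS (slack = 0).
Description: the claimed parameters are [11, 7, 5]_11; such a code would be MDS (meets Singleton bound).


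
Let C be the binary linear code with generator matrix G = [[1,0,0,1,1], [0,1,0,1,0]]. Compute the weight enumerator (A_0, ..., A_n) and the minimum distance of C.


Weight distribution: A_0 = 1, A_2 = 1, A_3 = 2. Minimum distance d = 2.

Enumerate all 2^2 = 4 messages m ∈ F_2^2.
For each, compute codeword c = mG in F_2^5, then tally its weight.
  m = 00 → c = 00000, weight = 0.
  m = 10 → c = 10011, weight = 3.
  m = 01 → c = 01010, weight = 2.
  m = 11 → c = 11001, weight = 3.
Tally weights:
  weight 0: 1 codewords.
  weight 2: 1 codewords.
  weight 3: 2 codewords.
Minimum distance d = smallest w > 0 with A_w > 0 = 2.
Sanity: Σ A_w = 4 = 2^2 = 4 ✓.


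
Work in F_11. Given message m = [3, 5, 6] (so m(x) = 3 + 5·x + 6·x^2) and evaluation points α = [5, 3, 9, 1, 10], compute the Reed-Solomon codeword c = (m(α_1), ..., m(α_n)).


c = [2, 6, 6, 3, 4]

Message polynomial: m(x) = 3 + 5·x + 6·x^2 (mod 11).
For each evaluation point α_i, compute m(α_i) mod 11:
  α_1 = 5: Horner steps 6 → 2 → 2, so m(5) = 2.
  α_2 = 3: Horner steps 6 → 1 → 6, so m(3) = 6.
  α_3 = 9: Horner steps 6 → 4 → 6, so m(9) = 6.
  α_4 = 1: Horner steps 6 → 0 → 3, so m(1) = 3.
  α_5 = 10: Horner steps 6 → 10 → 4, so m(10) = 4.
Codeword c = [2, 6, 6, 3, 4] ∈ F_11^5.


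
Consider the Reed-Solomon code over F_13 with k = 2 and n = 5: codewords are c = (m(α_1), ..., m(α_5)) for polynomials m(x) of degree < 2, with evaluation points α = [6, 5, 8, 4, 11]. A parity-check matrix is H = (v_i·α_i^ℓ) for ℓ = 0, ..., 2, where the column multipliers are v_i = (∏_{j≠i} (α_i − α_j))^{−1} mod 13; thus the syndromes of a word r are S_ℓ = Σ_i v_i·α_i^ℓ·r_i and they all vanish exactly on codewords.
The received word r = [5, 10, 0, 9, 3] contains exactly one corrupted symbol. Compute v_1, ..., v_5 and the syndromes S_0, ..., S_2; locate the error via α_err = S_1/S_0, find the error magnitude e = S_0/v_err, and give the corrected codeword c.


S = (1, 6, 10), error at position 1, error magnitude e = 7, c = [11, 10, 0, 9, 3].

Step 1: column multipliers v_i = (∏_{j≠i}(α_i − α_j))^{−1} mod 13.
  i = 1 (α = 6): (6−5)(6−8)(6−4)(6−11) = 1·(−2)·2·(−5) = 20 ≡ 7, so v_1 = 7^{−1} = 2 (mod 13).
  i = 2 (α = 5): (5−6)(5−8)(5−4)(5−11) = (−1)·(−3)·1·(−6) = −18 ≡ 8, so v_2 = 8^{−1} = 5 (mod 13).
  i = 3 (α = 8): (8−6)(8−5)(8−4)(8−11) = 2·3·4·(−3) = −72 ≡ 6, so v_3 = 6^{−1} = 11 (mod 13).
  i = 4 (α = 4): (4−6)(4−5)(4−8)(4−11) = (−2)·(−1)·(−4)·(−7) = 56 ≡ 4, so v_4 = 4^{−1} = 10 (mod 13).
  i = 5 (α = 11): (11−6)(11−5)(11−8)(11−4) = 5·6·3·7 = 630 ≡ 6, so v_5 = 6^{−1} = 11 (mod 13).
  v = [2, 5, 11, 10, 11].
Step 2: syndromes of r = [5, 10, 0, 9, 3] (all sums mod 13).
  S_0 = Σ v_i r_i = 2·5 + 5·10 + 11·0 + 10·9 + 11·3 = 183 ≡ 1.
  S_1 = Σ v_i α_i r_i = 2·6·5 + 5·5·10 + 11·8·0 + 10·4·9 + 11·11·3 = 1033 ≡ 6.
  α_i^2 mod 13 = [10, 12, 12, 3, 4].
  S_2 = Σ v_i α_i^2 r_i = 2·10·5 + 5·12·10 + 11·12·0 + 10·3·9 + 11·4·3 = 1102 ≡ 10.
  S = (1, 6, 10) ≠ 0, so r is not a codeword (an error is present).
Step 3: locate the error. For a single error e at position i, S_ℓ = v_i·e·α_i^ℓ, so α_err = S_1/S_0.
  S_0^{−1} = 1^{−1} = 1 (mod 13), so α_err = 6·1 = 6 ≡ 6 = α_1. Error position i = 1.
  Consistency check: S_2/S_1 = 10·11 = 110 ≡ 6 = α_err ✓ (single-error assumption holds).
Step 4: error magnitude e = S_0/v_1 = S_0·∏_{j≠1}(α_1 − α_j) = 1·7 = 7 ≡ 7 (mod 13).
Step 5: correct position 1: c_1 = r_1 − e = 5 − 7 ≡ 11 (mod 13). Hence c = [11, 10, 0, 9, 3].
  Check: interpolating c through the α_i gives m(x) = 5 + 1·x (degree < 2) with m(α_i) = c_i for every i, so c is indeed a codeword.


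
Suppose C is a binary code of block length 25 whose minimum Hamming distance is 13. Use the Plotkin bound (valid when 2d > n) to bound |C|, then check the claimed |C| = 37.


Plotkin bound M ≤ 26; given |C| = 37 > bound (violated).

Check applicability: 2d = 26, n = 25.
2d − n = 1 > 0, so Plotkin applies.
Compute d/(2d−n) = 13/1 ≈ 13.0000.
⌊d/(2d−n)⌋ = 13.
Plotkin bound: M ≤ 2·13 = 26.
Given |C| = 37, check: VIOLATED.
This |C| is above the Plotkin bound, so no binary code with n = 25, d = 13 and 37 codewords exists.


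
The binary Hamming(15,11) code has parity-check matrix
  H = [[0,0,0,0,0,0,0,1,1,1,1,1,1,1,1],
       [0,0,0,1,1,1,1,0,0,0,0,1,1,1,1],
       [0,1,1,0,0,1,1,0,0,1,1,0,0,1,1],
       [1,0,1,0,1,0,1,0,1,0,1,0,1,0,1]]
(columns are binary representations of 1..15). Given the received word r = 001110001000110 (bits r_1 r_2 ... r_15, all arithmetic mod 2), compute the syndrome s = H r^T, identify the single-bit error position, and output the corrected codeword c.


s = (1, 0, 0, 0)^T, error position = 8, corrected codeword c = 001110011000110

Compute s = H r^T mod 2 one row at a time:
  s_1 = 0 + 1 + 0 + 0 + 0 + 1 + 1 + 0 = 3 ≡ 1 (mod 2).
  s_2 = 1 + 1 + 0 + 0 + 0 + 1 + 1 + 0 = 4 ≡ 0 (mod 2).
  s_3 = 0 + 1 + 0 + 0 + 0 + 0 + 1 + 0 = 2 ≡ 0 (mod 2).
  s_4 = 0 + 1 + 1 + 0 + 1 + 0 + 1 + 0 = 4 ≡ 0 (mod 2).
s = (1, 0, 0, 0)^T — this equals column 8 of H (binary 1000), so error is at position 8.
Correct: flip bit 8 of r = 001110001000110 to get c = 001110011000110.


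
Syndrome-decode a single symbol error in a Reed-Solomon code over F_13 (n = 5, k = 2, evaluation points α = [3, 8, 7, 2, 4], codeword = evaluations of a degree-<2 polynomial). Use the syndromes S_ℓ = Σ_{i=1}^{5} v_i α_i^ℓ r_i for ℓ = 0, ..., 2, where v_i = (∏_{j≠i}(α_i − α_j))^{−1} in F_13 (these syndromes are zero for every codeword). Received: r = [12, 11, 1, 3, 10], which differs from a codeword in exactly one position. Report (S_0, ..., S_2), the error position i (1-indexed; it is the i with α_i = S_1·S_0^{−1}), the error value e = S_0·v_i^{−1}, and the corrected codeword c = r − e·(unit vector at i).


S = (2, 6, 5), error at position 1, error magnitude e = 12, c = [0, 11, 1, 3, 10].

Step 1: column multipliers v_i = (∏_{j≠i}(α_i − α_j))^{−1} mod 13.
  i = 1 (α = 3): (3−8)(3−7)(3−2)(3−4) = (−5)·(−4)·1·(−1) = −20 ≡ 6, so v_1 = 6^{−1} = 11 (mod 13).
  i = 2 (α = 8): (8−3)(8−7)(8−2)(8−4) = 5·1·6·4 = 120 ≡ 3, so v_2 = 3^{−1} = 9 (mod 13).
  i = 3 (α = 7): (7−3)(7−8)(7−2)(7−4) = 4·(−1)·5·3 = −60 ≡ 5, so v_3 = 5^{−1} = 8 (mod 13).
  i = 4 (α = 2): (2−3)(2−8)(2−7)(2−4) = (−1)·(−6)·(−5)·(−2) = 60 ≡ 8, so v_4 = 8^{−1} = 5 (mod 13).
  i = 5 (α = 4): (4−3)(4−8)(4−7)(4−2) = 1·(−4)·(−3)·2 = 24 ≡ 11, so v_5 = 11^{−1} = 6 (mod 13).
  v = [11, 9, 8, 5, 6].
Step 2: syndromes of r = [12, 11, 1, 3, 10] (all sums mod 13).
  S_0 = Σ v_i r_i = 11·12 + 9·11 + 8·1 + 5·3 + 6·10 = 314 ≡ 2.
  S_1 = Σ v_i α_i r_i = 11·3·12 + 9·8·11 + 8·7·1 + 5·2·3 + 6·4·10 = 1514 ≡ 6.
  α_i^2 mod 13 = [9, 12, 10, 4, 3].
  S_2 = Σ v_i α_i^2 r_i = 11·9·12 + 9·12·11 + 8·10·1 + 5·4·3 + 6·3·10 = 2696 ≡ 5.
  S = (2, 6, 5) ≠ 0, so r is not a codeword (an error is present).
Step 3: locate the error. For a single error e at position i, S_ℓ = v_i·e·α_i^ℓ, so α_err = S_1/S_0.
  S_0^{−1} = 2^{−1} = 7 (mod 13), so α_err = 6·7 = 42 ≡ 3 = α_1. Error position i = 1.
  Consistency check: S_2/S_1 = 5·11 = 55 ≡ 3 = α_err ✓ (single-error assumption holds).
Step 4: error magnitude e = S_0/v_1 = S_0·∏_{j≠1}(α_1 − α_j) = 2·6 = 12 ≡ 12 (mod 13).
Step 5: correct position 1: c_1 = r_1 − e = 12 − 12 ≡ 0 (mod 13). Hence c = [0, 11, 1, 3, 10].
  Check: interpolating c through the α_i gives m(x) = 9 + 10·x (degree < 2) with m(α_i) = c_i for every i, so c is indeed a codeword.


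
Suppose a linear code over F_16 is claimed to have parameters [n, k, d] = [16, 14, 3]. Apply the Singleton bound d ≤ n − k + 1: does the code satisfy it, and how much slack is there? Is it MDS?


Singleton RHS = n − k + 1 = 3, slack = 0, bound satisfied, MDS.

Singleton bound: d ≤ n − k + 1.
Here n = 16, k = 14, so n − k + 1 = 3.
Given d = 3, check d ≤ 3: YES.
Slack = (n − k + 1) − d = 0.
The code is MDS (slack = 0).
Description: the claimed parameters are [16, 14, 3]_16; such a code would be MDS (meets Singleton bound).


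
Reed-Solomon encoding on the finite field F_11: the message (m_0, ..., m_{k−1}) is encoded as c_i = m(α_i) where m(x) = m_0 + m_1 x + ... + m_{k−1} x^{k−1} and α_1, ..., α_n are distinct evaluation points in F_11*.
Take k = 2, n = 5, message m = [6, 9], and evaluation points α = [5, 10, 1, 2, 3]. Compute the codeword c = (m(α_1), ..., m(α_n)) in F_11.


c = [7, 8, 4, 2, 0]

Message polynomial: m(x) = 6 + 9·x (mod 11).
For each evaluation point α_i, compute m(α_i) mod 11:
  α_1 = 5: Horner steps 9 → 7, so m(5) = 7.
  α_2 = 10: Horner steps 9 → 8, so m(10) = 8.
  α_3 = 1: Horner steps 9 → 4, so m(1) = 4.
  α_4 = 2: Horner steps 9 → 2, so m(2) = 2.
  α_5 = 3: Horner steps 9 → 0, so m(3) = 0.
Codeword c = [7, 8, 4, 2, 0] ∈ F_11^5.


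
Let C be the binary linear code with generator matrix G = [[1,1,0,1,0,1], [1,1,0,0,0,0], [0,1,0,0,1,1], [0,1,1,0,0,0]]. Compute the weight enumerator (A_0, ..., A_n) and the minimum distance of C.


Weight distribution: A_0 = 1, A_2 = 4, A_3 = 6, A_4 = 3, A_5 = 2. Minimum distance d = 2.

Enumerate all 2^4 = 16 messages m ∈ F_2^4.
For each, compute codeword c = mG in F_2^6, then tally its weight.
  m = 0000 → c = 000000, weight = 0.
  m = 1000 → c = 110101, weight = 4.
  m = 0100 → c = 110000, weight = 2.
  m = 1100 → c = 000101, weight = 2.
  m = 0010 → c = 010011, weight = 3.
  m = 1010 → c = 100110, weight = 3.
  m = 0110 → c = 100011, weight = 3.
  m = 1110 → c = 010110, weight = 3.
  m = 0001 → c = 011000, weight = 2.
  m = 1001 → c = 101101, weight = 4.
  m = 0101 → c = 101000, weight = 2.
  m = 1101 → c = 011101, weight = 4.
  m = 0011 → c = 001011, weight = 3.
  m = 1011 → c = 111110, weight = 5.
  m = 0111 → c = 111011, weight = 5.
  m = 1111 → c = 001110, weight = 3.
Tally weights:
  weight 0: 1 codewords.
  weight 2: 4 codewords.
  weight 3: 6 codewords.
  weight 4: 3 codewords.
  weight 5: 2 codewords.
Minimum distance d = smallest w > 0 with A_w > 0 = 2.
Sanity: Σ A_w = 16 = 2^4 = 16 ✓.


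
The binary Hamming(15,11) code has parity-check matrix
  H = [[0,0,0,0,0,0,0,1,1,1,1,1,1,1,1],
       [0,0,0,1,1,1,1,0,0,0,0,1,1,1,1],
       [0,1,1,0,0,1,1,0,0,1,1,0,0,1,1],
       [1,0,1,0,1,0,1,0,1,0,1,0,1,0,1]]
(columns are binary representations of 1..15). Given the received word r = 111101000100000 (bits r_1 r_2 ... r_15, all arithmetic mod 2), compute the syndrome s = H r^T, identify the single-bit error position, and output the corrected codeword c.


s = (1, 0, 0, 0)^T, error position = 8, corrected codeword c = 111101010100000

Compute s = H r^T mod 2 one row at a time:
  s_1 = 0 + 0 + 1 + 0 + 0 + 0 + 0 + 0 = 1 ≡ 1 (mod 2).
  s_2 = 1 + 0 + 1 + 0 + 0 + 0 + 0 + 0 = 2 ≡ 0 (mod 2).
  s_3 = 1 + 1 + 1 + 0 + 1 + 0 + 0 + 0 = 4 ≡ 0 (mod 2).
  s_4 = 1 + 1 + 0 + 0 + 0 + 0 + 0 + 0 = 2 ≡ 0 (mod 2).
s = (1, 0, 0, 0)^T — this equals column 8 of H (binary 1000), so error is at position 8.
Correct: flip bit 8 of r = 111101000100000 to get c = 111101010100000.


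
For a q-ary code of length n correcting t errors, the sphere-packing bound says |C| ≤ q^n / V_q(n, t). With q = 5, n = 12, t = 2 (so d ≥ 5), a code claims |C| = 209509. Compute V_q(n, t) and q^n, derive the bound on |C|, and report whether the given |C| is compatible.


V_q(n, t) = 1105, q^n = 244140625, Hamming bound = 220941, |C| = 209509 ≤ bound (satisfied).

Step 1: Compute V_q(n, t) = Σ_{j=0}^2 C(n, j) (q−1)^j.
  j = 0: C(12,0)·(4)^0 = 1·1 = 1.
  j = 1: C(12,1)·(4)^1 = 12·4 = 48.
  j = 2: C(12,2)·(4)^2 = 66·16 = 1056.
  V_q(n, t) = 1 + 48 + 1056 = 1105.
Step 2: q^n = 5^12 = 244140625.
Step 3: Hamming bound ⌊q^n / V_q(n,t)⌋ = ⌊244140625/1105⌋ = 220941.
Step 4: Compare |C| = 209509 to 220941: satisfied.
The claimed |C| lies below the Hamming bound.


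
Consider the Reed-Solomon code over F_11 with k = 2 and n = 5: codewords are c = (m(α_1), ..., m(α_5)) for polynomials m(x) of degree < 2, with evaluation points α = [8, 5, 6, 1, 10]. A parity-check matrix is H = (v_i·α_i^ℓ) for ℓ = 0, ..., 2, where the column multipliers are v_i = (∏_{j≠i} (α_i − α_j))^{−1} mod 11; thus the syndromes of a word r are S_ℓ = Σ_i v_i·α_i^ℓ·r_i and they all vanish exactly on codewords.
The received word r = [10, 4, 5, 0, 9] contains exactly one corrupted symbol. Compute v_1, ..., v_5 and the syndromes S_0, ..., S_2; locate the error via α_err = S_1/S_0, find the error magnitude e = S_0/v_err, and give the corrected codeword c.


S = (9, 6, 4), error at position 1, error magnitude e = 3, c = [7, 4, 5, 0, 9].

Step 1: column multipliers v_i = (∏_{j≠i}(α_i − α_j))^{−1} mod 11.
  i = 1 (α = 8): (8−5)(8−6)(8−1)(8−10) = 3·2·7·(−2) = −84 ≡ 4, so v_1 = 4^{−1} = 3 (mod 11).
  i = 2 (α = 5): (5−8)(5−6)(5−1)(5−10) = (−3)·(−1)·4·(−5) = −60 ≡ 6, so v_2 = 6^{−1} = 2 (mod 11).
  i = 3 (α = 6): (6−8)(6−5)(6−1)(6−10) = (−2)·1·5·(−4) = 40 ≡ 7, so v_3 = 7^{−1} = 8 (mod 11).
  i = 4 (α = 1): (1−8)(1−5)(1−6)(1−10) = (−7)·(−4)·(−5)·(−9) = 1260 ≡ 6, so v_4 = 6^{−1} = 2 (mod 11).
  i = 5 (α = 10): (10−8)(10−5)(10−6)(10−1) = 2·5·4·9 = 360 ≡ 8, so v_5 = 8^{−1} = 7 (mod 11).
  v = [3, 2, 8, 2, 7].
Step 2: syndromes of r = [10, 4, 5, 0, 9] (all sums mod 11).
  S_0 = Σ v_i r_i = 3·10 + 2·4 + 8·5 + 2·0 + 7·9 = 141 ≡ 9.
  S_1 = Σ v_i α_i r_i = 3·8·10 + 2·5·4 + 8·6·5 + 2·1·0 + 7·10·9 = 1150 ≡ 6.
  α_i^2 mod 11 = [9, 3, 3, 1, 1].
  S_2 = Σ v_i α_i^2 r_i = 3·9·10 + 2·3·4 + 8·3·5 + 2·1·0 + 7·1·9 = 477 ≡ 4.
  S = (9, 6, 4) ≠ 0, so r is not a codeword (an error is present).
Step 3: locate the error. For a single error e at position i, S_ℓ = v_i·e·α_i^ℓ, so α_err = S_1/S_0.
  S_0^{−1} = 9^{−1} = 5 (mod 11), so α_err = 6·5 = 30 ≡ 8 = α_1. Error position i = 1.
  Consistency check: S_2/S_1 = 4·2 = 8 ≡ 8 = α_err ✓ (single-error assumption holds).
Step 4: error magnitude e = S_0/v_1 = S_0·∏_{j≠1}(α_1 − α_j) = 9·4 = 36 ≡ 3 (mod 11).
Step 5: correct position 1: c_1 = r_1 − e = 10 − 3 ≡ 7 (mod 11). Hence c = [7, 4, 5, 0, 9].
  Check: interpolating c through the α_i gives m(x) = 10 + 1·x (degree < 2) with m(α_i) = c_i for every i, so c is indeed a codeword.
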